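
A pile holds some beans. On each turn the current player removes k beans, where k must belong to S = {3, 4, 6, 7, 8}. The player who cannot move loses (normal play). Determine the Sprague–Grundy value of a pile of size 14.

G(0) = 0
G(1) = mex{} = 0
G(2) = mex{} = 0
G(3) = mex{0} = 1
G(4) = mex{0,0} = 1
G(5) = mex{0,0} = 1
G(6) = mex{1,0,0} = 2
G(7) = mex{1,1,0,0} = 2
G(8) = mex{1,1,0,0,0} = 2
G(9) = mex{2,1,1,0,0} = 3
G(10) = mex{2,2,1,1,0} = 3
G(11) = mex{2,2,1,1,1} = 0
G(12) = mex{3,2,2,1,1} = 0
G(13) = mex{3,3,2,2,1} = 0
G(14) = mex{0,3,2,2,2} = 1

1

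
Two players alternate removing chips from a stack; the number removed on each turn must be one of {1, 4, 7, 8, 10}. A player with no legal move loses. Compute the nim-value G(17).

1

G(0) = 0
G(1) = mex{0} = 1
G(2) = mex{1} = 0
G(3) = mex{0} = 1
G(4) = mex{1,0} = 2
G(5) = mex{2,1} = 0
G(6) = mex{0,0} = 1
G(7) = mex{1,1,0} = 2
G(8) = mex{2,2,1,0} = 3
G(9) = mex{3,0,0,1} = 2
G(10) = mex{2,1,1,0,0} = 3
G(11) = mex{3,2,2,1,1} = 0
G(12) = mex{0,3,0,2,0} = 1
G(13) = mex{1,2,1,0,1} = 3
G(14) = mex{3,3,2,1,2} = 0
G(15) = mex{0,0,3,2,0} = 1
G(16) = mex{1,1,2,3,1} = 0
G(17) = mex{0,3,3,2,2} = 1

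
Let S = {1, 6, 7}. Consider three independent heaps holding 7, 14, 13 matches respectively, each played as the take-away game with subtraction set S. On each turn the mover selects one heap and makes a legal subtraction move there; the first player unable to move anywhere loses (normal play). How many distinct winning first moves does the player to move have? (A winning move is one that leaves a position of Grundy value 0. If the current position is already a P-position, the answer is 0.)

3

All heaps use S = {1, 6, 7}:
n :  0  1  2  3  4  5  6  7  8  9 10 11 12 13 14
G :  0  1  0  1  0  1  2  3  2  3  2  3  0  1  0
Heap A: G(7) = 3.
Heap B: G(14) = 0.
Heap C: G(13) = 1.
Combined Grundy value = 3 ⊕ 0 ⊕ 1 = 2.
A winning move leaves total XOR = 0, i.e. changes one component's Grundy value g to g ⊕ X where X is the current total.
Heap A: need g' = 3⊕2 = 1. Options: 7−1→G=2, 7−6→G=1, 7−7→G=0. Hits: 1.
Heap B: need g' = 0⊕2 = 2. Options: 14−1→G=1, 14−6→G=2, 14−7→G=3. Hits: 1.
Heap C: need g' = 1⊕2 = 3. Options: 13−1→G=0, 13−6→G=3, 13−7→G=2. Hits: 1.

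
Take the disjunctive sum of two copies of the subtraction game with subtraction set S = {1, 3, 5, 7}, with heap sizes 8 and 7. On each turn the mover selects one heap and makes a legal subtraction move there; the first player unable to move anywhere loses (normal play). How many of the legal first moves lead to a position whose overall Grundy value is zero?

All heaps use S = {1, 3, 5, 7}:
G(0) = 0
G(1) = mex{0} = 1
G(2) = mex{1} = 0
G(3) = mex{0,0} = 1
G(4) = mex{1,1} = 0
G(5) = mex{0,0,0} = 1
G(6) = mex{1,1,1} = 0
G(7) = mex{0,0,0,0} = 1
G(8) = mex{1,1,1,1} = 0
Heap A: G(8) = 0.
Heap B: G(7) = 1.
Combined Grundy value = 0 ⊕ 1 = 1.
A winning move leaves total XOR = 0, i.e. changes one component's Grundy value g to g ⊕ X where X is the current total.
Heap A: need g' = 0⊕1 = 1. Options: 8−1→G=1, 8−3→G=1, 8−5→G=1, 8−7→G=1. Hits: 4.
Heap B: need g' = 1⊕1 = 0. Options: 7−1→G=0, 7−3→G=0, 7−5→G=0, 7−7→G=0. Hits: 4.

8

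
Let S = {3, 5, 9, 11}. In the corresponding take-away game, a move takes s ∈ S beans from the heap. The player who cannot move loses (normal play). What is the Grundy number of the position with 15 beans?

0

n :  0  1  2  3  4  5  6  7  8  9 10 11 12 13 14 15
G :  0  0  0  1  1  1  2  2  0  3  3  1  4  2  0  0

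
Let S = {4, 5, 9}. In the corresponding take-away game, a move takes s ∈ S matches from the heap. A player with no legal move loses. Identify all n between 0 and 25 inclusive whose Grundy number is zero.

0, 1, 2, 3, 13, 14, 15, 16

n :  0  1  2  3  4  5  6  7  8  9 10 11 12 13 14 15 16 17 18 19 20 21 22 23 24 25
G :  0  0  0  0  1  1  1  1  2  2  2  2  3  0  0  0  0  1  1  1  1  2  2  2  2  3
P-positions are exactly the n with G(n) = 0.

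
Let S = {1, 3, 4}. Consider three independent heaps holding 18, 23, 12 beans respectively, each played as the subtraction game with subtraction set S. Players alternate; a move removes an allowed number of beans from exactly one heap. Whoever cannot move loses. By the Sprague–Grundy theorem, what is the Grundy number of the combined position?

All heaps use S = {1, 3, 4}:
G(0) = 0
G(1) = mex{0} = 1
G(2) = mex{1} = 0
G(3) = mex{0,0} = 1
G(4) = mex{1,1,0} = 2
G(5) = mex{2,0,1} = 3
G(6) = mex{3,1,0} = 2
G(7) = mex{2,2,1} = 0
G(8) = mex{0,3,2} = 1
G(9) = mex{1,2,3} = 0
G(10) = mex{0,0,2} = 1
G(11) = mex{1,1,0} = 2
G(12) = mex{2,0,1} = 3
G(13) = mex{3,1,0} = 2
G(14) = mex{2,2,1} = 0
G(15) = mex{0,3,2} = 1
G(16) = mex{1,2,3} = 0
G(17) = mex{0,0,2} = 1
G(18) = mex{1,1,0} = 2
G(19) = mex{2,0,1} = 3
G(20) = mex{3,1,0} = 2
G(21) = mex{2,2,1} = 0
G(22) = mex{0,3,2} = 1
G(23) = mex{1,2,3} = 0
Heap A: G(18) = 2.
Heap B: G(23) = 0.
Heap C: G(12) = 3.
Combined Grundy value = 2 ⊕ 0 ⊕ 3 = 1.

1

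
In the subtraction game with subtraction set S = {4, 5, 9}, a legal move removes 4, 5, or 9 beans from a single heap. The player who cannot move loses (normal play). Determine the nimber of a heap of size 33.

1

n :  0  1  2  3  4  5  6  7  8  9 10 11 12 13 14 15 16 17 18 19 20 21 22 23 24 25 26 27 28 29 30 31 32 33
G :  0  0  0  0  1  1  1  1  2  2  2  2  3  0  0  0  0  1  1  1  1  2  2  2  2  3  0  0  0  0  1  1  1  1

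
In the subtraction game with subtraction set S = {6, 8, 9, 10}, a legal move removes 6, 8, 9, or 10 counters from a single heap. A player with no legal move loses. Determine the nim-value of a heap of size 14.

2

G(0) = 0
G(1) = mex{} = 0
G(2) = mex{} = 0
G(3) = mex{} = 0
G(4) = mex{} = 0
G(5) = mex{} = 0
G(6) = mex{0} = 1
G(7) = mex{0} = 1
G(8) = mex{0,0} = 1
G(9) = mex{0,0,0} = 1
G(10) = mex{0,0,0,0} = 1
G(11) = mex{0,0,0,0} = 1
G(12) = mex{1,0,0,0} = 2
G(13) = mex{1,0,0,0} = 2
G(14) = mex{1,1,0,0} = 2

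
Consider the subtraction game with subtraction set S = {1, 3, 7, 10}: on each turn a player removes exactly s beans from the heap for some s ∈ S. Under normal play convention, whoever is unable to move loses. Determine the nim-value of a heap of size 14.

n :  0  1  2  3  4  5  6  7  8  9 10 11 12 13 14
G :  0  1  0  1  0  1  0  1  0  1  2  3  2  3  2

2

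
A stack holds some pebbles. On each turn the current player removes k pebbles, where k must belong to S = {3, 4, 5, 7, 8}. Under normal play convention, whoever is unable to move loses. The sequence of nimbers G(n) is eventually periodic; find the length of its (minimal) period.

11

n :  0  1  2  3  4  5  6  7  8  9 10 11 12 13 14 15 16 17 18 19 20 21 22 23
G :  0  0  0  1  1  1  2  2  2  3  3  0  0  0  1  1  1  2  2  2  3  3  0  0
G(n+11) = G(n) holds for n = 0,…,7 (a full window of length max(S) = 8), so the sequence is purely periodic with period 11.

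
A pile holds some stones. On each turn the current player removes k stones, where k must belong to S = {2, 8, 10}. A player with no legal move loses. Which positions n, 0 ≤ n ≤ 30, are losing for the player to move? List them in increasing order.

0, 1, 4, 5, 16, 17, 20, 21

n :  0  1  2  3  4  5  6  7  8  9 10 11 12 13 14 15 16 17 18 19 20 21 22 23 24 25 26 27 28 29 30
G :  0  0  1  1  0  0  1  1  2  2  3  3  2  2  3  3  0  0  1  1  0  0  1  1  2  2  3  3  2  2  3
P-positions are exactly the n with G(n) = 0.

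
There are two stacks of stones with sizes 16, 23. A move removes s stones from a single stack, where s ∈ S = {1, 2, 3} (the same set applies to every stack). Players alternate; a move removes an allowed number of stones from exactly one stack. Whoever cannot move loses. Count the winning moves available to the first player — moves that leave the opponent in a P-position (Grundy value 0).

All stacks use S = {1, 2, 3}:
n :  0  1  2  3  4  5  6  7  8  9 10 11 12 13 14 15 16 17 18 19 20 21 22 23
G :  0  1  2  3  0  1  2  3  0  1  2  3  0  1  2  3  0  1  2  3  0  1  2  3
Stack A: G(16) = 0.
Stack B: G(23) = 3.
Combined Grundy value = 0 ⊕ 3 = 3.
A winning move leaves total XOR = 0, i.e. changes one component's Grundy value g to g ⊕ X where X is the current total.
Stack A: need g' = 0⊕3 = 3. Options: 16−1→G=3, 16−2→G=2, 16−3→G=1. Hits: 1.
Stack B: need g' = 3⊕3 = 0. Options: 23−1→G=2, 23−2→G=1, 23−3→G=0. Hits: 1.

2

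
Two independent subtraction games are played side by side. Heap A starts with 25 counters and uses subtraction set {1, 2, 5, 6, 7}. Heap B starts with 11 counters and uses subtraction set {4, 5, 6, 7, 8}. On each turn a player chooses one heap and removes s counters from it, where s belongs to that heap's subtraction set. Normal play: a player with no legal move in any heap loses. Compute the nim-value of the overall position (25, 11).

Heap A, S = {1, 2, 5, 6, 7}:
G(0) = 0
G(1) = mex{0} = 1
G(2) = mex{1,0} = 2
G(3) = mex{2,1} = 0
G(4) = mex{0,2} = 1
G(5) = mex{1,0,0} = 2
G(6) = mex{2,1,1,0} = 3
G(7) = mex{3,2,2,1,0} = 4
G(8) = mex{4,3,0,2,1} = 5
G(9) = mex{5,4,1,0,2} = 3
G(10) = mex{3,5,2,1,0} = 4
G(11) = mex{4,3,3,2,1} = 0
G(12) = mex{0,4,4,3,2} = 1
G(13) = mex{1,0,5,4,3} = 2
G(14) = mex{2,1,3,5,4} = 0
G(15) = mex{0,2,4,3,5} = 1
G(16) = mex{1,0,0,4,3} = 2
G(17) = mex{2,1,1,0,4} = 3
G(18) = mex{3,2,2,1,0} = 4
G(19) = mex{4,3,0,2,1} = 5
G(20) = mex{5,4,1,0,2} = 3
G(21) = mex{3,5,2,1,0} = 4
G(22) = mex{4,3,3,2,1} = 0
G(23) = mex{0,4,4,3,2} = 1
G(24) = mex{1,0,5,4,3} = 2
G(25) = mex{2,1,3,5,4} = 0
G_A(25) = 0.
Heap B, S = {4, 5, 6, 7, 8}:
n :  0  1  2  3  4  5  6  7  8  9 10 11
G :  0  0  0  0  1  1  1  1  2  2  2  2
G_B(11) = 2.
Combined Grundy value = 0 ⊕ 2 = 2.

2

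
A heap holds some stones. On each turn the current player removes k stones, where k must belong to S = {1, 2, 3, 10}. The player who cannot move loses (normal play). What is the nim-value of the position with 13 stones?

1

n :  0  1  2  3  4  5  6  7  8  9 10 11 12 13
G :  0  1  2  3  0  1  2  3  0  1  2  3  0  1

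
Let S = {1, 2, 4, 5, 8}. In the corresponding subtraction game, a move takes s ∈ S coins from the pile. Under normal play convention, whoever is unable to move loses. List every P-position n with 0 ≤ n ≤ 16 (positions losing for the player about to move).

0, 3, 6, 9, 12, 15

n :  0  1  2  3  4  5  6  7  8  9 10 11 12 13 14 15 16
G :  0  1  2  0  1  2  0  1  2  0  1  2  0  1  2  0  1
P-positions are exactly the n with G(n) = 0.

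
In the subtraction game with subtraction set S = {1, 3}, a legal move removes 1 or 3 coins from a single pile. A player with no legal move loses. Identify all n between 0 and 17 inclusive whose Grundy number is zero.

0, 2, 4, 6, 8, 10, 12, 14, 16

G(0) = 0
G(1) = mex{0} = 1
G(2) = mex{1} = 0
G(3) = mex{0,0} = 1
G(4) = mex{1,1} = 0
G(5) = mex{0,0} = 1
G(6) = mex{1,1} = 0
G(7) = mex{0,0} = 1
G(8) = mex{1,1} = 0
G(9) = mex{0,0} = 1
G(10) = mex{1,1} = 0
G(11) = mex{0,0} = 1
G(12) = mex{1,1} = 0
G(13) = mex{0,0} = 1
G(14) = mex{1,1} = 0
G(15) = mex{0,0} = 1
G(16) = mex{1,1} = 0
G(17) = mex{0,0} = 1
P-positions are exactly the n with G(n) = 0.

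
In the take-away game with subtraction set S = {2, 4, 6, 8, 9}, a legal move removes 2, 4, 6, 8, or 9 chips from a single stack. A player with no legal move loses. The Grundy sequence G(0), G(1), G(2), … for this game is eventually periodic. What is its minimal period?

11

G(0) = 0
G(1) = mex{} = 0
G(2) = mex{0} = 1
G(3) = mex{0} = 1
G(4) = mex{1,0} = 2
G(5) = mex{1,0} = 2
G(6) = mex{2,1,0} = 3
G(7) = mex{2,1,0} = 3
G(8) = mex{3,2,1,0} = 4
G(9) = mex{3,2,1,0,0} = 4
G(10) = mex{4,3,2,1,0} = 5
G(11) = mex{4,3,2,1,1} = 0
G(12) = mex{5,4,3,2,1} = 0
G(13) = mex{0,4,3,2,2} = 1
G(14) = mex{0,5,4,3,2} = 1
G(15) = mex{1,0,4,3,3} = 2
G(16) = mex{1,0,5,4,3} = 2
G(17) = mex{2,1,0,4,4} = 3
G(18) = mex{2,1,0,5,4} = 3
G(19) = mex{3,2,1,0,5} = 4
G(20) = mex{3,2,1,0,0} = 4
G(21) = mex{4,3,2,1,0} = 5
G(22) = mex{4,3,2,1,1} = 0
G(23) = mex{5,4,3,2,1} = 0
G(n+11) = G(n) holds for n = 0,…,8 (a full window of length max(S) = 9), so the sequence is purely periodic with period 11.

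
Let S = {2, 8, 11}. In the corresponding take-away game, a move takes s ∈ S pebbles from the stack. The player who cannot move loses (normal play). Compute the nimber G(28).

2

n :  0  1  2  3  4  5  6  7  8  9 10 11 12 13 14 15 16 17 18 19 20 21 22 23 24 25 26 27 28
G :  0  0  1  1  0  0  1  1  2  2  0  3  1  2  0  3  1  0  2  1  0  3  1  0  0  1  1  0  2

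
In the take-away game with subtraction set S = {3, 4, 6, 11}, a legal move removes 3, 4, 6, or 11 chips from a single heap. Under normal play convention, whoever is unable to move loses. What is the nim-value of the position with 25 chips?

G(0) = 0
G(1) = mex{} = 0
G(2) = mex{} = 0
G(3) = mex{0} = 1
G(4) = mex{0,0} = 1
G(5) = mex{0,0} = 1
G(6) = mex{1,0,0} = 2
G(7) = mex{1,1,0} = 2
G(8) = mex{1,1,0} = 2
G(9) = mex{2,1,1} = 0
G(10) = mex{2,2,1} = 0
G(11) = mex{2,2,1,0} = 3
G(12) = mex{0,2,2,0} = 1
G(13) = mex{0,0,2,0} = 1
G(14) = mex{3,0,2,1} = 4
G(15) = mex{1,3,0,1} = 2
G(16) = mex{1,1,0,1} = 2
G(17) = mex{4,1,3,2} = 0
G(18) = mex{2,4,1,2} = 0
G(19) = mex{2,2,1,2} = 0
G(20) = mex{0,2,4,0} = 1
G(21) = mex{0,0,2,0} = 1
G(22) = mex{0,0,2,3} = 1
G(23) = mex{1,0,0,1} = 2
G(24) = mex{1,1,0,1} = 2
G(25) = mex{1,1,0,4} = 2

2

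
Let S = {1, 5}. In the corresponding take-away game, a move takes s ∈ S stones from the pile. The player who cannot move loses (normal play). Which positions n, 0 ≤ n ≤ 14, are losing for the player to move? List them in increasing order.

n :  0  1  2  3  4  5  6  7  8  9 10 11 12 13 14
G :  0  1  0  1  0  1  0  1  0  1  0  1  0  1  0
P-positions are exactly the n with G(n) = 0.

0, 2, 4, 6, 8, 10, 12, 14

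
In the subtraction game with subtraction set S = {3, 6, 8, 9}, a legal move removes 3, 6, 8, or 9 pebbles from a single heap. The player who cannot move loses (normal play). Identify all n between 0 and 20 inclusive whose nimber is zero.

n :  0  1  2  3  4  5  6  7  8  9 10 11 12 13 14 15 16 17 18 19 20
G :  0  0  0  1  1  1  2  2  2  3  3  3  0  0  0  1  1  1  2  2  2
P-positions are exactly the n with G(n) = 0.

0, 1, 2, 12, 13, 14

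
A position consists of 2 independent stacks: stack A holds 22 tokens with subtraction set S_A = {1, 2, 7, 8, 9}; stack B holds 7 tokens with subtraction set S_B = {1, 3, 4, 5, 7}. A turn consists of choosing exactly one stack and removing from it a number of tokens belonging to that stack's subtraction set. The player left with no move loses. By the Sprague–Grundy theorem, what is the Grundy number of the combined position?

3

Stack A, S = {1, 2, 7, 8, 9}:
G(0) = 0
G(1) = mex{0} = 1
G(2) = mex{1,0} = 2
G(3) = mex{2,1} = 0
G(4) = mex{0,2} = 1
G(5) = mex{1,0} = 2
G(6) = mex{2,1} = 0
G(7) = mex{0,2,0} = 1
G(8) = mex{1,0,1,0} = 2
G(9) = mex{2,1,2,1,0} = 3
G(10) = mex{3,2,0,2,1} = 4
G(11) = mex{4,3,1,0,2} = 5
G(12) = mex{5,4,2,1,0} = 3
G(13) = mex{3,5,0,2,1} = 4
G(14) = mex{4,3,1,0,2} = 5
G(15) = mex{5,4,2,1,0} = 3
G(16) = mex{3,5,3,2,1} = 0
G(17) = mex{0,3,4,3,2} = 1
G(18) = mex{1,0,5,4,3} = 2
G(19) = mex{2,1,3,5,4} = 0
G(20) = mex{0,2,4,3,5} = 1
G(21) = mex{1,0,5,4,3} = 2
G(22) = mex{2,1,3,5,4} = 0
G_A(22) = 0.
Stack B, S = {1, 3, 4, 5, 7}:
G(0) = 0
G(1) = mex{0} = 1
G(2) = mex{1} = 0
G(3) = mex{0,0} = 1
G(4) = mex{1,1,0} = 2
G(5) = mex{2,0,1,0} = 3
G(6) = mex{3,1,0,1} = 2
G(7) = mex{2,2,1,0,0} = 3
G_B(7) = 3.
Combined Grundy value = 0 ⊕ 3 = 3.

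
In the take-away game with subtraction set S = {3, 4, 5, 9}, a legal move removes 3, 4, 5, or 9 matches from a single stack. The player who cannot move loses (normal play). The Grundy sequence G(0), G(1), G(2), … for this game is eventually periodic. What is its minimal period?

14

G(0) = 0
G(1) = mex{} = 0
G(2) = mex{} = 0
G(3) = mex{0} = 1
G(4) = mex{0,0} = 1
G(5) = mex{0,0,0} = 1
G(6) = mex{1,0,0} = 2
G(7) = mex{1,1,0} = 2
G(8) = mex{1,1,1} = 0
G(9) = mex{2,1,1,0} = 3
G(10) = mex{2,2,1,0} = 3
G(11) = mex{0,2,2,0} = 1
G(12) = mex{3,0,2,1} = 4
G(13) = mex{3,3,0,1} = 2
G(14) = mex{1,3,3,1} = 0
G(15) = mex{4,1,3,2} = 0
G(16) = mex{2,4,1,2} = 0
G(17) = mex{0,2,4,0} = 1
G(18) = mex{0,0,2,3} = 1
G(19) = mex{0,0,0,3} = 1
G(20) = mex{1,0,0,1} = 2
G(21) = mex{1,1,0,4} = 2
G(22) = mex{1,1,1,2} = 0
G(23) = mex{2,1,1,0} = 3
G(24) = mex{2,2,1,0} = 3
G(25) = mex{0,2,2,0} = 1
G(26) = mex{3,0,2,1} = 4
G(27) = mex{3,3,0,1} = 2
G(28) = mex{1,3,3,1} = 0
G(29) = mex{4,1,3,2} = 0
G(n+14) = G(n) holds for n = 0,…,8 (a full window of length max(S) = 9), so the sequence is purely periodic with period 14.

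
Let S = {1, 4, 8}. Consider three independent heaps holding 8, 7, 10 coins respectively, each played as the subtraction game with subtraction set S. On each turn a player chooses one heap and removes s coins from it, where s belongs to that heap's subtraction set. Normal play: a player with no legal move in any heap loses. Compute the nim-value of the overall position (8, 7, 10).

All heaps use S = {1, 4, 8}:
G(0) = 0
G(1) = mex{0} = 1
G(2) = mex{1} = 0
G(3) = mex{0} = 1
G(4) = mex{1,0} = 2
G(5) = mex{2,1} = 0
G(6) = mex{0,0} = 1
G(7) = mex{1,1} = 0
G(8) = mex{0,2,0} = 1
G(9) = mex{1,0,1} = 2
G(10) = mex{2,1,0} = 3
Heap A: G(8) = 1.
Heap B: G(7) = 0.
Heap C: G(10) = 3.
Combined Grundy value = 1 ⊕ 0 ⊕ 3 = 2.

2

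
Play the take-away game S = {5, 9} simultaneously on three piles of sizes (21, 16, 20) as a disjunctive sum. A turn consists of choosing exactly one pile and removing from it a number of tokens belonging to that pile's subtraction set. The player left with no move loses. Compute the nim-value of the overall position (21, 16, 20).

All piles use S = {5, 9}:
G(0) = 0
G(1) = mex{} = 0
G(2) = mex{} = 0
G(3) = mex{} = 0
G(4) = mex{} = 0
G(5) = mex{0} = 1
G(6) = mex{0} = 1
G(7) = mex{0} = 1
G(8) = mex{0} = 1
G(9) = mex{0,0} = 1
G(10) = mex{1,0} = 2
G(11) = mex{1,0} = 2
G(12) = mex{1,0} = 2
G(13) = mex{1,0} = 2
G(14) = mex{1,1} = 0
G(15) = mex{2,1} = 0
G(16) = mex{2,1} = 0
G(17) = mex{2,1} = 0
G(18) = mex{2,1} = 0
G(19) = mex{0,2} = 1
G(20) = mex{0,2} = 1
G(21) = mex{0,2} = 1
Pile A: G(21) = 1.
Pile B: G(16) = 0.
Pile C: G(20) = 1.
Combined Grundy value = 1 ⊕ 0 ⊕ 1 = 0.

0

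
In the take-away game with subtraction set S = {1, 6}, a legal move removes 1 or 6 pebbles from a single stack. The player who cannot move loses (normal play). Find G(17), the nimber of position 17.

1

n :  0  1  2  3  4  5  6  7  8  9 10 11 12 13 14 15 16 17
G :  0  1  0  1  0  1  2  0  1  0  1  0  1  2  0  1  0  1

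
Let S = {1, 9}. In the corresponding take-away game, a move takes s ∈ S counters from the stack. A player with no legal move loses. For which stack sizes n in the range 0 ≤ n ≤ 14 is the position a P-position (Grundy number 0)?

G(0) = 0
G(1) = mex{0} = 1
G(2) = mex{1} = 0
G(3) = mex{0} = 1
G(4) = mex{1} = 0
G(5) = mex{0} = 1
G(6) = mex{1} = 0
G(7) = mex{0} = 1
G(8) = mex{1} = 0
G(9) = mex{0,0} = 1
G(10) = mex{1,1} = 0
G(11) = mex{0,0} = 1
G(12) = mex{1,1} = 0
G(13) = mex{0,0} = 1
G(14) = mex{1,1} = 0
P-positions are exactly the n with G(n) = 0.

0, 2, 4, 6, 8, 10, 12, 14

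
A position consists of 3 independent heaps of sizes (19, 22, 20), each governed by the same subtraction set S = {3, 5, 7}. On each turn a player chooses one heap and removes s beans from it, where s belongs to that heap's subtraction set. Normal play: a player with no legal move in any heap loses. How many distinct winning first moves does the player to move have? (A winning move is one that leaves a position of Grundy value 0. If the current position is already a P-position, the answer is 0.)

2

All heaps use S = {3, 5, 7}:
G(0) = 0
G(1) = mex{} = 0
G(2) = mex{} = 0
G(3) = mex{0} = 1
G(4) = mex{0} = 1
G(5) = mex{0,0} = 1
G(6) = mex{1,0} = 2
G(7) = mex{1,0,0} = 2
G(8) = mex{1,1,0} = 2
G(9) = mex{2,1,0} = 3
G(10) = mex{2,1,1} = 0
G(11) = mex{2,2,1} = 0
G(12) = mex{3,2,1} = 0
G(13) = mex{0,2,2} = 1
G(14) = mex{0,3,2} = 1
G(15) = mex{0,0,2} = 1
G(16) = mex{1,0,3} = 2
G(17) = mex{1,0,0} = 2
G(18) = mex{1,1,0} = 2
G(19) = mex{2,1,0} = 3
G(20) = mex{2,1,1} = 0
G(21) = mex{2,2,1} = 0
G(22) = mex{3,2,1} = 0
Heap A: G(19) = 3.
Heap B: G(22) = 0.
Heap C: G(20) = 0.
Combined Grundy value = 3 ⊕ 0 ⊕ 0 = 3.
A winning move leaves total XOR = 0, i.e. changes one component's Grundy value g to g ⊕ X where X is the current total.
Heap A: need g' = 3⊕3 = 0. Options: 19−3→G=2, 19−5→G=1, 19−7→G=0. Hits: 1.
Heap B: need g' = 0⊕3 = 3. Options: 22−3→G=3, 22−5→G=2, 22−7→G=1. Hits: 1.
Heap C: need g' = 0⊕3 = 3. Options: 20−3→G=2, 20−5→G=1, 20−7→G=1. Hits: 0.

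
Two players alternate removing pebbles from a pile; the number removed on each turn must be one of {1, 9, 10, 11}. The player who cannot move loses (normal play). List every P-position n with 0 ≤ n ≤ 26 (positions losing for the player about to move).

n :  0  1  2  3  4  5  6  7  8  9 10 11 12 13 14 15 16 17 18 19 20 21 22 23 24 25 26
G :  0  1  0  1  0  1  0  1  0  1  2  3  2  3  2  3  2  3  2  3  0  1  0  1  0  1  0
P-positions are exactly the n with G(n) = 0.

0, 2, 4, 6, 8, 20, 22, 24, 26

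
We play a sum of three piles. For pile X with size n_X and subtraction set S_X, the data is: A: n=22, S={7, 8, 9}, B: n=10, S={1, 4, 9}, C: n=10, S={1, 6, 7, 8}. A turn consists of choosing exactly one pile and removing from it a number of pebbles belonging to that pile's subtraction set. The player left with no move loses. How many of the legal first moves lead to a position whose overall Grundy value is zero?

Pile A, S = {7, 8, 9}:
n :  0  1  2  3  4  5  6  7  8  9 10 11 12 13 14 15 16 17 18 19 20 21 22
G :  0  0  0  0  0  0  0  1  1  1  1  1  1  1  2  2  0  0  0  0  0  0  0
G_A(22) = 0.
Pile B, S = {1, 4, 9}:
n :  0  1  2  3  4  5  6  7  8  9 10
G :  0  1  0  1  2  0  1  0  1  2  0
G_B(10) = 0.
Pile C, S = {1, 6, 7, 8}:
G(0) = 0
G(1) = mex{0} = 1
G(2) = mex{1} = 0
G(3) = mex{0} = 1
G(4) = mex{1} = 0
G(5) = mex{0} = 1
G(6) = mex{1,0} = 2
G(7) = mex{2,1,0} = 3
G(8) = mex{3,0,1,0} = 2
G(9) = mex{2,1,0,1} = 3
G(10) = mex{3,0,1,0} = 2
G_C(10) = 2.
Combined Grundy value = 0 ⊕ 0 ⊕ 2 = 2.
A winning move leaves total XOR = 0, i.e. changes one component's Grundy value g to g ⊕ X where X is the current total.
Pile A: need g' = 0⊕2 = 2. Options: 22−7→G=2, 22−8→G=2, 22−9→G=1. Hits: 2.
Pile B: need g' = 0⊕2 = 2. Options: 10−1→G=2, 10−4→G=1, 10−9→G=1. Hits: 1.
Pile C: need g' = 2⊕2 = 0. Options: 10−1→G=3, 10−6→G=0, 10−7→G=1, 10−8→G=0. Hits: 2.

5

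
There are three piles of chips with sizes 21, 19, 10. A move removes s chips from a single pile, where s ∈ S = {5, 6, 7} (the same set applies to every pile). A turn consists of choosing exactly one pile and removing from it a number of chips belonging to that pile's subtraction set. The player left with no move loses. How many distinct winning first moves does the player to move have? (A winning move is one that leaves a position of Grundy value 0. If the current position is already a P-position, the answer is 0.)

All piles use S = {5, 6, 7}:
G(0) = 0
G(1) = mex{} = 0
G(2) = mex{} = 0
G(3) = mex{} = 0
G(4) = mex{} = 0
G(5) = mex{0} = 1
G(6) = mex{0,0} = 1
G(7) = mex{0,0,0} = 1
G(8) = mex{0,0,0} = 1
G(9) = mex{0,0,0} = 1
G(10) = mex{1,0,0} = 2
G(11) = mex{1,1,0} = 2
G(12) = mex{1,1,1} = 0
G(13) = mex{1,1,1} = 0
G(14) = mex{1,1,1} = 0
G(15) = mex{2,1,1} = 0
G(16) = mex{2,2,1} = 0
G(17) = mex{0,2,2} = 1
G(18) = mex{0,0,2} = 1
G(19) = mex{0,0,0} = 1
G(20) = mex{0,0,0} = 1
G(21) = mex{0,0,0} = 1
Pile A: G(21) = 1.
Pile B: G(19) = 1.
Pile C: G(10) = 2.
Combined Grundy value = 1 ⊕ 1 ⊕ 2 = 2.
A winning move leaves total XOR = 0, i.e. changes one component's Grundy value g to g ⊕ X where X is the current total.
Pile A: need g' = 1⊕2 = 3. Options: 21−5→G=0, 21−6→G=0, 21−7→G=0. Hits: 0.
Pile B: need g' = 1⊕2 = 3. Options: 19−5→G=0, 19−6→G=0, 19−7→G=0. Hits: 0.
Pile C: need g' = 2⊕2 = 0. Options: 10−5→G=1, 10−6→G=0, 10−7→G=0. Hits: 2.

2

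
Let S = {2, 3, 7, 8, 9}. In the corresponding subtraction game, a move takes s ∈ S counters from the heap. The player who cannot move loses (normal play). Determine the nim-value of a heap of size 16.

0

n :  0  1  2  3  4  5  6  7  8  9 10 11 12 13 14 15 16
G :  0  0  1  1  2  0  0  1  1  2  2  0  3  1  2  2  0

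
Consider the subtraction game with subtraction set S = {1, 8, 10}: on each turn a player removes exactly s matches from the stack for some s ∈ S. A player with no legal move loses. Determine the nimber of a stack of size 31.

0

n :  0  1  2  3  4  5  6  7  8  9 10 11 12 13 14 15 16 17 18 19 20 21 22 23 24 25 26 27 28 29 30 31
G :  0  1  0  1  0  1  0  1  2  0  1  0  1  0  1  0  1  2  0  1  0  1  0  1  0  1  2  0  1  0  1  0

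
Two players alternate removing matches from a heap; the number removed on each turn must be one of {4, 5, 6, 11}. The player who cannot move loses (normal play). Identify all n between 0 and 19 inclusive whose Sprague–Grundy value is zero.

G(0) = 0
G(1) = mex{} = 0
G(2) = mex{} = 0
G(3) = mex{} = 0
G(4) = mex{0} = 1
G(5) = mex{0,0} = 1
G(6) = mex{0,0,0} = 1
G(7) = mex{0,0,0} = 1
G(8) = mex{1,0,0} = 2
G(9) = mex{1,1,0} = 2
G(10) = mex{1,1,1} = 0
G(11) = mex{1,1,1,0} = 2
G(12) = mex{2,1,1,0} = 3
G(13) = mex{2,2,1,0} = 3
G(14) = mex{0,2,2,0} = 1
G(15) = mex{2,0,2,1} = 3
G(16) = mex{3,2,0,1} = 4
G(17) = mex{3,3,2,1} = 0
G(18) = mex{1,3,3,1} = 0
G(19) = mex{3,1,3,2} = 0
P-positions are exactly the n with G(n) = 0.

0, 1, 2, 3, 10, 17, 18, 19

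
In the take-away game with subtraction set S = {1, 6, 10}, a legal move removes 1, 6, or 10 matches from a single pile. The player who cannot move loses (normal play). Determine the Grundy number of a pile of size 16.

0

n :  0  1  2  3  4  5  6  7  8  9 10 11 12 13 14 15 16
G :  0  1  0  1  0  1  2  0  1  0  1  0  1  2  3  2  0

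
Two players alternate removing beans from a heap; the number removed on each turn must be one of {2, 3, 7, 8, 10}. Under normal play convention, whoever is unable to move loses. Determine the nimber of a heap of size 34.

G(0) = 0
G(1) = mex{} = 0
G(2) = mex{0} = 1
G(3) = mex{0,0} = 1
G(4) = mex{1,0} = 2
G(5) = mex{1,1} = 0
G(6) = mex{2,1} = 0
G(7) = mex{0,2,0} = 1
G(8) = mex{0,0,0,0} = 1
G(9) = mex{1,0,1,0} = 2
G(10) = mex{1,1,1,1,0} = 2
G(11) = mex{2,1,2,1,0} = 3
G(12) = mex{2,2,0,2,1} = 3
G(13) = mex{3,2,0,0,1} = 4
G(14) = mex{3,3,1,0,2} = 4
G(15) = mex{4,3,1,1,0} = 2
G(16) = mex{4,4,2,1,0} = 3
G(17) = mex{2,4,2,2,1} = 0
G(18) = mex{3,2,3,2,1} = 0
G(19) = mex{0,3,3,3,2} = 1
G(20) = mex{0,0,4,3,2} = 1
G(21) = mex{1,0,4,4,3} = 2
G(22) = mex{1,1,2,4,3} = 0
G(23) = mex{2,1,3,2,4} = 0
G(24) = mex{0,2,0,3,4} = 1
G(25) = mex{0,0,0,0,2} = 1
G(26) = mex{1,0,1,0,3} = 2
G(27) = mex{1,1,1,1,0} = 2
G(28) = mex{2,1,2,1,0} = 3
G(29) = mex{2,2,0,2,1} = 3
G(30) = mex{3,2,0,0,1} = 4
G(31) = mex{3,3,1,0,2} = 4
G(32) = mex{4,3,1,1,0} = 2
G(33) = mex{4,4,2,1,0} = 3
G(34) = mex{2,4,2,2,1} = 0

0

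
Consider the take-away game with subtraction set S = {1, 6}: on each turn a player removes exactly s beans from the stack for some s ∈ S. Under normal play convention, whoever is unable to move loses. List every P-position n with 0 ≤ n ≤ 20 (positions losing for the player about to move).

G(0) = 0
G(1) = mex{0} = 1
G(2) = mex{1} = 0
G(3) = mex{0} = 1
G(4) = mex{1} = 0
G(5) = mex{0} = 1
G(6) = mex{1,0} = 2
G(7) = mex{2,1} = 0
G(8) = mex{0,0} = 1
G(9) = mex{1,1} = 0
G(10) = mex{0,0} = 1
G(11) = mex{1,1} = 0
G(12) = mex{0,2} = 1
G(13) = mex{1,0} = 2
G(14) = mex{2,1} = 0
G(15) = mex{0,0} = 1
G(16) = mex{1,1} = 0
G(17) = mex{0,0} = 1
G(18) = mex{1,1} = 0
G(19) = mex{0,2} = 1
G(20) = mex{1,0} = 2
P-positions are exactly the n with G(n) = 0.

0, 2, 4, 7, 9, 11, 14, 16, 18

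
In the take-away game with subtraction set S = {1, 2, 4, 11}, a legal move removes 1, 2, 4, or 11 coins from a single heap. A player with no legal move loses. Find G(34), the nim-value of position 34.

n :  0  1  2  3  4  5  6  7  8  9 10 11 12 13 14 15 16 17 18 19 20 21 22 23 24 25 26 27 28 29 30 31 32 33 34
G :  0  1  2  0  1  2  0  1  2  0  1  2  0  1  2  0  1  2  0  1  2  0  1  2  0  1  2  0  1  2  0  1  2  0  1

1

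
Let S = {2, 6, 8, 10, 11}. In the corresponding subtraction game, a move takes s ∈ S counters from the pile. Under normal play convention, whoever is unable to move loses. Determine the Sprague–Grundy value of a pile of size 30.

n :  0  1  2  3  4  5  6  7  8  9 10 11 12 13 14 15 16 17 18 19 20 21 22 23 24 25 26 27 28 29 30
G :  0  0  1  1  0  0  1  1  2  2  3  3  2  2  3  3  4  0  0  1  1  0  0  1  1  2  2  3  3  2  2

2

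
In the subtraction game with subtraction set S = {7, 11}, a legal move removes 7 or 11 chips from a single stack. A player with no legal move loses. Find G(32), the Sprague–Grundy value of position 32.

2

G(0) = 0
G(1) = mex{} = 0
G(2) = mex{} = 0
G(3) = mex{} = 0
G(4) = mex{} = 0
G(5) = mex{} = 0
G(6) = mex{} = 0
G(7) = mex{0} = 1
G(8) = mex{0} = 1
G(9) = mex{0} = 1
G(10) = mex{0} = 1
G(11) = mex{0,0} = 1
G(12) = mex{0,0} = 1
G(13) = mex{0,0} = 1
G(14) = mex{1,0} = 2
G(15) = mex{1,0} = 2
G(16) = mex{1,0} = 2
G(17) = mex{1,0} = 2
G(18) = mex{1,1} = 0
G(19) = mex{1,1} = 0
G(20) = mex{1,1} = 0
G(21) = mex{2,1} = 0
G(22) = mex{2,1} = 0
G(23) = mex{2,1} = 0
G(24) = mex{2,1} = 0
G(25) = mex{0,2} = 1
G(26) = mex{0,2} = 1
G(27) = mex{0,2} = 1
G(28) = mex{0,2} = 1
G(29) = mex{0,0} = 1
G(30) = mex{0,0} = 1
G(31) = mex{0,0} = 1
G(32) = mex{1,0} = 2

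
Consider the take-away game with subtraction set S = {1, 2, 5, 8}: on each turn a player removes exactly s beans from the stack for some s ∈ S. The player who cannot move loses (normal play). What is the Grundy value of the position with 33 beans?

0

n :  0  1  2  3  4  5  6  7  8  9 10 11 12 13 14 15 16 17 18 19 20 21 22 23 24 25 26 27 28 29 30 31 32 33
G :  0  1  2  0  1  2  0  1  2  0  1  2  0  1  2  0  1  2  0  1  2  0  1  2  0  1  2  0  1  2  0  1  2  0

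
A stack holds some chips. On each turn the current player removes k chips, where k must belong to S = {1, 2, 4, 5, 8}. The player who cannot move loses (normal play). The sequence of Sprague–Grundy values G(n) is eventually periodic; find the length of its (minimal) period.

n :  0  1  2  3  4  5  6  7  8  9 10 11 12 13 14
G :  0  1  2  0  1  2  0  1  2  0  1  2  0  1  2
G(n+3) = G(n) holds for n = 0,…,7 (a full window of length max(S) = 8), so the sequence is purely periodic with period 3.

3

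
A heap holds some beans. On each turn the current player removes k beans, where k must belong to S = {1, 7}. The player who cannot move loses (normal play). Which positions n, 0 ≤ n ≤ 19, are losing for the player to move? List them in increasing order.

G(0) = 0
G(1) = mex{0} = 1
G(2) = mex{1} = 0
G(3) = mex{0} = 1
G(4) = mex{1} = 0
G(5) = mex{0} = 1
G(6) = mex{1} = 0
G(7) = mex{0,0} = 1
G(8) = mex{1,1} = 0
G(9) = mex{0,0} = 1
G(10) = mex{1,1} = 0
G(11) = mex{0,0} = 1
G(12) = mex{1,1} = 0
G(13) = mex{0,0} = 1
G(14) = mex{1,1} = 0
G(15) = mex{0,0} = 1
G(16) = mex{1,1} = 0
G(17) = mex{0,0} = 1
G(18) = mex{1,1} = 0
G(19) = mex{0,0} = 1
P-positions are exactly the n with G(n) = 0.

0, 2, 4, 6, 8, 10, 12, 14, 16, 18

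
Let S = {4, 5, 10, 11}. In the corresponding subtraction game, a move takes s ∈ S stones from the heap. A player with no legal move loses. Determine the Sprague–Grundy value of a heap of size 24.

G(0) = 0
G(1) = mex{} = 0
G(2) = mex{} = 0
G(3) = mex{} = 0
G(4) = mex{0} = 1
G(5) = mex{0,0} = 1
G(6) = mex{0,0} = 1
G(7) = mex{0,0} = 1
G(8) = mex{1,0} = 2
G(9) = mex{1,1} = 0
G(10) = mex{1,1,0} = 2
G(11) = mex{1,1,0,0} = 2
G(12) = mex{2,1,0,0} = 3
G(13) = mex{0,2,0,0} = 1
G(14) = mex{2,0,1,0} = 3
G(15) = mex{2,2,1,1} = 0
G(16) = mex{3,2,1,1} = 0
G(17) = mex{1,3,1,1} = 0
G(18) = mex{3,1,2,1} = 0
G(19) = mex{0,3,0,2} = 1
G(20) = mex{0,0,2,0} = 1
G(21) = mex{0,0,2,2} = 1
G(22) = mex{0,0,3,2} = 1
G(23) = mex{1,0,1,3} = 2
G(24) = mex{1,1,3,1} = 0

0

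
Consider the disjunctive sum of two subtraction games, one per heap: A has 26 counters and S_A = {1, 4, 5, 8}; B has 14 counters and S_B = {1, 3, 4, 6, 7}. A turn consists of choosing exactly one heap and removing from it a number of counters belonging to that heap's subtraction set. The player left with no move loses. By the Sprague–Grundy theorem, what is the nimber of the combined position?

6

Heap A, S = {1, 4, 5, 8}:
G(0) = 0
G(1) = mex{0} = 1
G(2) = mex{1} = 0
G(3) = mex{0} = 1
G(4) = mex{1,0} = 2
G(5) = mex{2,1,0} = 3
G(6) = mex{3,0,1} = 2
G(7) = mex{2,1,0} = 3
G(8) = mex{3,2,1,0} = 4
G(9) = mex{4,3,2,1} = 0
G(10) = mex{0,2,3,0} = 1
G(11) = mex{1,3,2,1} = 0
G(12) = mex{0,4,3,2} = 1
G(13) = mex{1,0,4,3} = 2
G(14) = mex{2,1,0,2} = 3
G(15) = mex{3,0,1,3} = 2
G(16) = mex{2,1,0,4} = 3
G(17) = mex{3,2,1,0} = 4
G(18) = mex{4,3,2,1} = 0
G(19) = mex{0,2,3,0} = 1
G(20) = mex{1,3,2,1} = 0
G(21) = mex{0,4,3,2} = 1
G(22) = mex{1,0,4,3} = 2
G(23) = mex{2,1,0,2} = 3
G(24) = mex{3,0,1,3} = 2
G(25) = mex{2,1,0,4} = 3
G(26) = mex{3,2,1,0} = 4
G_A(26) = 4.
Heap B, S = {1, 3, 4, 6, 7}:
G(0) = 0
G(1) = mex{0} = 1
G(2) = mex{1} = 0
G(3) = mex{0,0} = 1
G(4) = mex{1,1,0} = 2
G(5) = mex{2,0,1} = 3
G(6) = mex{3,1,0,0} = 2
G(7) = mex{2,2,1,1,0} = 3
G(8) = mex{3,3,2,0,1} = 4
G(9) = mex{4,2,3,1,0} = 5
G(10) = mex{5,3,2,2,1} = 0
G(11) = mex{0,4,3,3,2} = 1
G(12) = mex{1,5,4,2,3} = 0
G(13) = mex{0,0,5,3,2} = 1
G(14) = mex{1,1,0,4,3} = 2
G_B(14) = 2.
Combined Grundy value = 4 ⊕ 2 = 6.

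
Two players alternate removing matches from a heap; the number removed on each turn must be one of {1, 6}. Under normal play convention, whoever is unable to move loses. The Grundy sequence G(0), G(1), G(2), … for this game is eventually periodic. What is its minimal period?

n :  0  1  2  3  4  5  6  7  8  9 10 11 12 13 14 15
G :  0  1  0  1  0  1  2  0  1  0  1  0  1  2  0  1
G(n+7) = G(n) holds for n = 0,…,5 (a full window of length max(S) = 6), so the sequence is purely periodic with period 7.

7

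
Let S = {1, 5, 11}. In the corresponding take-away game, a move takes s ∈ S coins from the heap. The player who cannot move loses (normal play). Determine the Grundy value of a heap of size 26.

n :  0  1  2  3  4  5  6  7  8  9 10 11 12 13 14 15 16 17 18 19 20 21 22 23 24 25 26
G :  0  1  0  1  0  1  0  1  0  1  0  1  0  1  0  1  0  1  0  1  0  1  0  1  0  1  0

0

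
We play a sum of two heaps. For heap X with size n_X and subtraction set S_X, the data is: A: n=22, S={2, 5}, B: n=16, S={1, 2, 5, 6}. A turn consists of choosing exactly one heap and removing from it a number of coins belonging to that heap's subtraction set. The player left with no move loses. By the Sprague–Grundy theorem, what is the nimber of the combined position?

Heap A, S = {2, 5}:
G(0) = 0
G(1) = mex{} = 0
G(2) = mex{0} = 1
G(3) = mex{0} = 1
G(4) = mex{1} = 0
G(5) = mex{1,0} = 2
G(6) = mex{0,0} = 1
G(7) = mex{2,1} = 0
G(8) = mex{1,1} = 0
G(9) = mex{0,0} = 1
G(10) = mex{0,2} = 1
G(11) = mex{1,1} = 0
G(12) = mex{1,0} = 2
G(13) = mex{0,0} = 1
G(14) = mex{2,1} = 0
G(15) = mex{1,1} = 0
G(16) = mex{0,0} = 1
G(17) = mex{0,2} = 1
G(18) = mex{1,1} = 0
G(19) = mex{1,0} = 2
G(20) = mex{0,0} = 1
G(21) = mex{2,1} = 0
G(22) = mex{1,1} = 0
G_A(22) = 0.
Heap B, S = {1, 2, 5, 6}:
G(0) = 0
G(1) = mex{0} = 1
G(2) = mex{1,0} = 2
G(3) = mex{2,1} = 0
G(4) = mex{0,2} = 1
G(5) = mex{1,0,0} = 2
G(6) = mex{2,1,1,0} = 3
G(7) = mex{3,2,2,1} = 0
G(8) = mex{0,3,0,2} = 1
G(9) = mex{1,0,1,0} = 2
G(10) = mex{2,1,2,1} = 0
G(11) = mex{0,2,3,2} = 1
G(12) = mex{1,0,0,3} = 2
G(13) = mex{2,1,1,0} = 3
G(14) = mex{3,2,2,1} = 0
G(15) = mex{0,3,0,2} = 1
G(16) = mex{1,0,1,0} = 2
G_B(16) = 2.
Combined Grundy value = 0 ⊕ 2 = 2.

2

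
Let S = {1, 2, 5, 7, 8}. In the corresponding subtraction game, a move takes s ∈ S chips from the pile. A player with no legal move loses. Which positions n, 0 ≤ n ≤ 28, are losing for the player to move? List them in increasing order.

0, 3, 6, 9, 12, 15, 18, 21, 24, 27

n :  0  1  2  3  4  5  6  7  8  9 10 11 12 13 14 15 16 17 18 19 20 21 22 23 24 25 26 27 28
G :  0  1  2  0  1  2  0  1  2  0  1  2  0  1  2  0  1  2  0  1  2  0  1  2  0  1  2  0  1
P-positions are exactly the n with G(n) = 0.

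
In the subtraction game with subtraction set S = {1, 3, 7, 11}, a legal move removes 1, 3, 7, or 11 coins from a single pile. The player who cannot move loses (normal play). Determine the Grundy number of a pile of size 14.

n :  0  1  2  3  4  5  6  7  8  9 10 11 12 13 14
G :  0  1  0  1  0  1  0  1  0  1  0  1  0  1  0

0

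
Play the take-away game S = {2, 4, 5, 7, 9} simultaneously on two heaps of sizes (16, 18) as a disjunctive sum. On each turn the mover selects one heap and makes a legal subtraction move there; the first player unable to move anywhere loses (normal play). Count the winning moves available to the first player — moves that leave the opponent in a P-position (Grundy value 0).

2

All heaps use S = {2, 4, 5, 7, 9}:
G(0) = 0
G(1) = mex{} = 0
G(2) = mex{0} = 1
G(3) = mex{0} = 1
G(4) = mex{1,0} = 2
G(5) = mex{1,0,0} = 2
G(6) = mex{2,1,0} = 3
G(7) = mex{2,1,1,0} = 3
G(8) = mex{3,2,1,0} = 4
G(9) = mex{3,2,2,1,0} = 4
G(10) = mex{4,3,2,1,0} = 5
G(11) = mex{4,3,3,2,1} = 0
G(12) = mex{5,4,3,2,1} = 0
G(13) = mex{0,4,4,3,2} = 1
G(14) = mex{0,5,4,3,2} = 1
G(15) = mex{1,0,5,4,3} = 2
G(16) = mex{1,0,0,4,3} = 2
G(17) = mex{2,1,0,5,4} = 3
G(18) = mex{2,1,1,0,4} = 3
Heap A: G(16) = 2.
Heap B: G(18) = 3.
Combined Grundy value = 2 ⊕ 3 = 1.
A winning move leaves total XOR = 0, i.e. changes one component's Grundy value g to g ⊕ X where X is the current total.
Heap A: need g' = 2⊕1 = 3. Options: 16−2→G=1, 16−4→G=0, 16−5→G=0, 16−7→G=4, 16−9→G=3. Hits: 1.
Heap B: need g' = 3⊕1 = 2. Options: 18−2→G=2, 18−4→G=1, 18−5→G=1, 18−7→G=0, 18−9→G=4. Hits: 1.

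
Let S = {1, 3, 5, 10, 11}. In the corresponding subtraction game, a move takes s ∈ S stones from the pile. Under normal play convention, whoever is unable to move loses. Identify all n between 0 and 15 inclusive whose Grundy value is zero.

0, 2, 4, 6, 8

G(0) = 0
G(1) = mex{0} = 1
G(2) = mex{1} = 0
G(3) = mex{0,0} = 1
G(4) = mex{1,1} = 0
G(5) = mex{0,0,0} = 1
G(6) = mex{1,1,1} = 0
G(7) = mex{0,0,0} = 1
G(8) = mex{1,1,1} = 0
G(9) = mex{0,0,0} = 1
G(10) = mex{1,1,1,0} = 2
G(11) = mex{2,0,0,1,0} = 3
G(12) = mex{3,1,1,0,1} = 2
G(13) = mex{2,2,0,1,0} = 3
G(14) = mex{3,3,1,0,1} = 2
G(15) = mex{2,2,2,1,0} = 3
P-positions are exactly the n with G(n) = 0.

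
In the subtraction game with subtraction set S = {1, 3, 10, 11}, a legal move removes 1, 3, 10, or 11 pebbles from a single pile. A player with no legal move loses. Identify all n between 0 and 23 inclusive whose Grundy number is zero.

n :  0  1  2  3  4  5  6  7  8  9 10 11 12 13 14 15 16 17 18 19 20 21 22 23
G :  0  1  0  1  0  1  0  1  0  1  2  3  2  3  2  3  2  3  2  3  0  1  0  1
P-positions are exactly the n with G(n) = 0.

0, 2, 4, 6, 8, 20, 22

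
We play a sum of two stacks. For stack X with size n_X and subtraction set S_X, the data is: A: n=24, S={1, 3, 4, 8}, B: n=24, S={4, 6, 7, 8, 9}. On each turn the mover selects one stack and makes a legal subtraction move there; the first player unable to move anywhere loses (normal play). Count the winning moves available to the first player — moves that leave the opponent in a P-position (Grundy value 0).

4

Stack A, S = {1, 3, 4, 8}:
G(0) = 0
G(1) = mex{0} = 1
G(2) = mex{1} = 0
G(3) = mex{0,0} = 1
G(4) = mex{1,1,0} = 2
G(5) = mex{2,0,1} = 3
G(6) = mex{3,1,0} = 2
G(7) = mex{2,2,1} = 0
G(8) = mex{0,3,2,0} = 1
G(9) = mex{1,2,3,1} = 0
G(10) = mex{0,0,2,0} = 1
G(11) = mex{1,1,0,1} = 2
G(12) = mex{2,0,1,2} = 3
G(13) = mex{3,1,0,3} = 2
G(14) = mex{2,2,1,2} = 0
G(15) = mex{0,3,2,0} = 1
G(16) = mex{1,2,3,1} = 0
G(17) = mex{0,0,2,0} = 1
G(18) = mex{1,1,0,1} = 2
G(19) = mex{2,0,1,2} = 3
G(20) = mex{3,1,0,3} = 2
G(21) = mex{2,2,1,2} = 0
G(22) = mex{0,3,2,0} = 1
G(23) = mex{1,2,3,1} = 0
G(24) = mex{0,0,2,0} = 1
G_A(24) = 1.
Stack B, S = {4, 6, 7, 8, 9}:
n :  0  1  2  3  4  5  6  7  8  9 10 11 12 13 14 15 16 17 18 19 20 21 22 23 24
G :  0  0  0  0  1  1  1  1  2  2  2  2  3  0  0  0  0  1  1  1  1  2  2  2  2
G_B(24) = 2.
Combined Grundy value = 1 ⊕ 2 = 3.
A winning move leaves total XOR = 0, i.e. changes one component's Grundy value g to g ⊕ X where X is the current total.
Stack A: need g' = 1⊕3 = 2. Options: 24−1→G=0, 24−3→G=0, 24−4→G=2, 24−8→G=0. Hits: 1.
Stack B: need g' = 2⊕3 = 1. Options: 24−4→G=1, 24−6→G=1, 24−7→G=1, 24−8→G=0, 24−9→G=0. Hits: 3.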